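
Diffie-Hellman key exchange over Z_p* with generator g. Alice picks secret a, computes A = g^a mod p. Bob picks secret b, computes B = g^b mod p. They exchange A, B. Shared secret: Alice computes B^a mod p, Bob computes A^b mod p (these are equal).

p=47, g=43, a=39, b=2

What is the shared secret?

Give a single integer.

Answer: 25

Derivation:
A = 43^39 mod 47  (bits of 39 = 100111)
  bit 0 = 1: r = r^2 * 43 mod 47 = 1^2 * 43 = 1*43 = 43
  bit 1 = 0: r = r^2 mod 47 = 43^2 = 16
  bit 2 = 0: r = r^2 mod 47 = 16^2 = 21
  bit 3 = 1: r = r^2 * 43 mod 47 = 21^2 * 43 = 18*43 = 22
  bit 4 = 1: r = r^2 * 43 mod 47 = 22^2 * 43 = 14*43 = 38
  bit 5 = 1: r = r^2 * 43 mod 47 = 38^2 * 43 = 34*43 = 5
  -> A = 5
B = 43^2 mod 47  (bits of 2 = 10)
  bit 0 = 1: r = r^2 * 43 mod 47 = 1^2 * 43 = 1*43 = 43
  bit 1 = 0: r = r^2 mod 47 = 43^2 = 16
  -> B = 16
s = B^a = 16^39 mod 47  (bits of 39 = 100111)
  bit 0 = 1: r = r^2 * 16 mod 47 = 1^2 * 16 = 1*16 = 16
  bit 1 = 0: r = r^2 mod 47 = 16^2 = 21
  bit 2 = 0: r = r^2 mod 47 = 21^2 = 18
  bit 3 = 1: r = r^2 * 16 mod 47 = 18^2 * 16 = 42*16 = 14
  bit 4 = 1: r = r^2 * 16 mod 47 = 14^2 * 16 = 8*16 = 34
  bit 5 = 1: r = r^2 * 16 mod 47 = 34^2 * 16 = 28*16 = 25
  -> s = B^a = 25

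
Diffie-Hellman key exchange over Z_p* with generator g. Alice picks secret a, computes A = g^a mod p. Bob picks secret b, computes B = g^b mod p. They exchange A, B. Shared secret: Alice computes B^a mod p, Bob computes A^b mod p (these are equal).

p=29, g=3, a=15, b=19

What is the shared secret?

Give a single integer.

Answer: 11

Derivation:
A = 3^15 mod 29  (bits of 15 = 1111)
  bit 0 = 1: r = r^2 * 3 mod 29 = 1^2 * 3 = 1*3 = 3
  bit 1 = 1: r = r^2 * 3 mod 29 = 3^2 * 3 = 9*3 = 27
  bit 2 = 1: r = r^2 * 3 mod 29 = 27^2 * 3 = 4*3 = 12
  bit 3 = 1: r = r^2 * 3 mod 29 = 12^2 * 3 = 28*3 = 26
  -> A = 26
B = 3^19 mod 29  (bits of 19 = 10011)
  bit 0 = 1: r = r^2 * 3 mod 29 = 1^2 * 3 = 1*3 = 3
  bit 1 = 0: r = r^2 mod 29 = 3^2 = 9
  bit 2 = 0: r = r^2 mod 29 = 9^2 = 23
  bit 3 = 1: r = r^2 * 3 mod 29 = 23^2 * 3 = 7*3 = 21
  bit 4 = 1: r = r^2 * 3 mod 29 = 21^2 * 3 = 6*3 = 18
  -> B = 18
s = B^a = 18^15 mod 29  (bits of 15 = 1111)
  bit 0 = 1: r = r^2 * 18 mod 29 = 1^2 * 18 = 1*18 = 18
  bit 1 = 1: r = r^2 * 18 mod 29 = 18^2 * 18 = 5*18 = 3
  bit 2 = 1: r = r^2 * 18 mod 29 = 3^2 * 18 = 9*18 = 17
  bit 3 = 1: r = r^2 * 18 mod 29 = 17^2 * 18 = 28*18 = 11
  -> s = B^a = 11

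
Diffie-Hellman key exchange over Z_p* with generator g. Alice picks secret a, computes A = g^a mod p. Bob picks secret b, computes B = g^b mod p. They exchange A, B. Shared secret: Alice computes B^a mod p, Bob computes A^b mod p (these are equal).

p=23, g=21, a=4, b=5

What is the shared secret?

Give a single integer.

A = 21^4 mod 23  (bits of 4 = 100)
  bit 0 = 1: r = r^2 * 21 mod 23 = 1^2 * 21 = 1*21 = 21
  bit 1 = 0: r = r^2 mod 23 = 21^2 = 4
  bit 2 = 0: r = r^2 mod 23 = 4^2 = 16
  -> A = 16
B = 21^5 mod 23  (bits of 5 = 101)
  bit 0 = 1: r = r^2 * 21 mod 23 = 1^2 * 21 = 1*21 = 21
  bit 1 = 0: r = r^2 mod 23 = 21^2 = 4
  bit 2 = 1: r = r^2 * 21 mod 23 = 4^2 * 21 = 16*21 = 14
  -> B = 14
s = B^a = 14^4 mod 23  (bits of 4 = 100)
  bit 0 = 1: r = r^2 * 14 mod 23 = 1^2 * 14 = 1*14 = 14
  bit 1 = 0: r = r^2 mod 23 = 14^2 = 12
  bit 2 = 0: r = r^2 mod 23 = 12^2 = 6
  -> s = B^a = 6

Answer: 6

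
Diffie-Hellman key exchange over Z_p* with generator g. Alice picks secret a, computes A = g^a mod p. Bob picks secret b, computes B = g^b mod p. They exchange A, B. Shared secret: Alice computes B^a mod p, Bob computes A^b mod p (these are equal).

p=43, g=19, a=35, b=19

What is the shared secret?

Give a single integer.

Answer: 7

Derivation:
A = 19^35 mod 43  (bits of 35 = 100011)
  bit 0 = 1: r = r^2 * 19 mod 43 = 1^2 * 19 = 1*19 = 19
  bit 1 = 0: r = r^2 mod 43 = 19^2 = 17
  bit 2 = 0: r = r^2 mod 43 = 17^2 = 31
  bit 3 = 0: r = r^2 mod 43 = 31^2 = 15
  bit 4 = 1: r = r^2 * 19 mod 43 = 15^2 * 19 = 10*19 = 18
  bit 5 = 1: r = r^2 * 19 mod 43 = 18^2 * 19 = 23*19 = 7
  -> A = 7
B = 19^19 mod 43  (bits of 19 = 10011)
  bit 0 = 1: r = r^2 * 19 mod 43 = 1^2 * 19 = 1*19 = 19
  bit 1 = 0: r = r^2 mod 43 = 19^2 = 17
  bit 2 = 0: r = r^2 mod 43 = 17^2 = 31
  bit 3 = 1: r = r^2 * 19 mod 43 = 31^2 * 19 = 15*19 = 27
  bit 4 = 1: r = r^2 * 19 mod 43 = 27^2 * 19 = 41*19 = 5
  -> B = 5
s = B^a = 5^35 mod 43  (bits of 35 = 100011)
  bit 0 = 1: r = r^2 * 5 mod 43 = 1^2 * 5 = 1*5 = 5
  bit 1 = 0: r = r^2 mod 43 = 5^2 = 25
  bit 2 = 0: r = r^2 mod 43 = 25^2 = 23
  bit 3 = 0: r = r^2 mod 43 = 23^2 = 13
  bit 4 = 1: r = r^2 * 5 mod 43 = 13^2 * 5 = 40*5 = 28
  bit 5 = 1: r = r^2 * 5 mod 43 = 28^2 * 5 = 10*5 = 7
  -> s = B^a = 7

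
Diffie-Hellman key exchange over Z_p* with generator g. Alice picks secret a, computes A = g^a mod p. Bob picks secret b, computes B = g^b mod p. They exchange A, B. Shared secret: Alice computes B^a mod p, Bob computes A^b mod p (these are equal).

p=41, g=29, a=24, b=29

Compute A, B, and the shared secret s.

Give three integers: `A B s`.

A = 29^24 mod 41  (bits of 24 = 11000)
  bit 0 = 1: r = r^2 * 29 mod 41 = 1^2 * 29 = 1*29 = 29
  bit 1 = 1: r = r^2 * 29 mod 41 = 29^2 * 29 = 21*29 = 35
  bit 2 = 0: r = r^2 mod 41 = 35^2 = 36
  bit 3 = 0: r = r^2 mod 41 = 36^2 = 25
  bit 4 = 0: r = r^2 mod 41 = 25^2 = 10
  -> A = 10
B = 29^29 mod 41  (bits of 29 = 11101)
  bit 0 = 1: r = r^2 * 29 mod 41 = 1^2 * 29 = 1*29 = 29
  bit 1 = 1: r = r^2 * 29 mod 41 = 29^2 * 29 = 21*29 = 35
  bit 2 = 1: r = r^2 * 29 mod 41 = 35^2 * 29 = 36*29 = 19
  bit 3 = 0: r = r^2 mod 41 = 19^2 = 33
  bit 4 = 1: r = r^2 * 29 mod 41 = 33^2 * 29 = 23*29 = 11
  -> B = 11
s = B^a = 11^24 mod 41  (bits of 24 = 11000)
  bit 0 = 1: r = r^2 * 11 mod 41 = 1^2 * 11 = 1*11 = 11
  bit 1 = 1: r = r^2 * 11 mod 41 = 11^2 * 11 = 39*11 = 19
  bit 2 = 0: r = r^2 mod 41 = 19^2 = 33
  bit 3 = 0: r = r^2 mod 41 = 33^2 = 23
  bit 4 = 0: r = r^2 mod 41 = 23^2 = 37
  -> s = B^a = 37

Answer: 10 11 37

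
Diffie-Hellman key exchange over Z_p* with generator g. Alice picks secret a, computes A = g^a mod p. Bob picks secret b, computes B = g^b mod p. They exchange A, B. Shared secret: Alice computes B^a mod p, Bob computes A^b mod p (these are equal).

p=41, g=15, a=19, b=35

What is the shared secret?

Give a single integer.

A = 15^19 mod 41  (bits of 19 = 10011)
  bit 0 = 1: r = r^2 * 15 mod 41 = 1^2 * 15 = 1*15 = 15
  bit 1 = 0: r = r^2 mod 41 = 15^2 = 20
  bit 2 = 0: r = r^2 mod 41 = 20^2 = 31
  bit 3 = 1: r = r^2 * 15 mod 41 = 31^2 * 15 = 18*15 = 24
  bit 4 = 1: r = r^2 * 15 mod 41 = 24^2 * 15 = 2*15 = 30
  -> A = 30
B = 15^35 mod 41  (bits of 35 = 100011)
  bit 0 = 1: r = r^2 * 15 mod 41 = 1^2 * 15 = 1*15 = 15
  bit 1 = 0: r = r^2 mod 41 = 15^2 = 20
  bit 2 = 0: r = r^2 mod 41 = 20^2 = 31
  bit 3 = 0: r = r^2 mod 41 = 31^2 = 18
  bit 4 = 1: r = r^2 * 15 mod 41 = 18^2 * 15 = 37*15 = 22
  bit 5 = 1: r = r^2 * 15 mod 41 = 22^2 * 15 = 33*15 = 3
  -> B = 3
s = B^a = 3^19 mod 41  (bits of 19 = 10011)
  bit 0 = 1: r = r^2 * 3 mod 41 = 1^2 * 3 = 1*3 = 3
  bit 1 = 0: r = r^2 mod 41 = 3^2 = 9
  bit 2 = 0: r = r^2 mod 41 = 9^2 = 40
  bit 3 = 1: r = r^2 * 3 mod 41 = 40^2 * 3 = 1*3 = 3
  bit 4 = 1: r = r^2 * 3 mod 41 = 3^2 * 3 = 9*3 = 27
  -> s = B^a = 27

Answer: 27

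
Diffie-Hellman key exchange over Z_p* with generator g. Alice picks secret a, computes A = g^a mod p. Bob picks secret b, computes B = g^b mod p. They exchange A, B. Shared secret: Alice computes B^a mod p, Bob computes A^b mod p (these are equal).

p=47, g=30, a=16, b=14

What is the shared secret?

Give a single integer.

Answer: 37

Derivation:
A = 30^16 mod 47  (bits of 16 = 10000)
  bit 0 = 1: r = r^2 * 30 mod 47 = 1^2 * 30 = 1*30 = 30
  bit 1 = 0: r = r^2 mod 47 = 30^2 = 7
  bit 2 = 0: r = r^2 mod 47 = 7^2 = 2
  bit 3 = 0: r = r^2 mod 47 = 2^2 = 4
  bit 4 = 0: r = r^2 mod 47 = 4^2 = 16
  -> A = 16
B = 30^14 mod 47  (bits of 14 = 1110)
  bit 0 = 1: r = r^2 * 30 mod 47 = 1^2 * 30 = 1*30 = 30
  bit 1 = 1: r = r^2 * 30 mod 47 = 30^2 * 30 = 7*30 = 22
  bit 2 = 1: r = r^2 * 30 mod 47 = 22^2 * 30 = 14*30 = 44
  bit 3 = 0: r = r^2 mod 47 = 44^2 = 9
  -> B = 9
s = B^a = 9^16 mod 47  (bits of 16 = 10000)
  bit 0 = 1: r = r^2 * 9 mod 47 = 1^2 * 9 = 1*9 = 9
  bit 1 = 0: r = r^2 mod 47 = 9^2 = 34
  bit 2 = 0: r = r^2 mod 47 = 34^2 = 28
  bit 3 = 0: r = r^2 mod 47 = 28^2 = 32
  bit 4 = 0: r = r^2 mod 47 = 32^2 = 37
  -> s = B^a = 37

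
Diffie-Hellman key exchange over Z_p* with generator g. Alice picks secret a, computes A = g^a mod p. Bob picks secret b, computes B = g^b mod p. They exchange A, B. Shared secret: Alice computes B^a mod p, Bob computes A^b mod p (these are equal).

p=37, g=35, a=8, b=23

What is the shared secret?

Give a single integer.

Answer: 16

Derivation:
A = 35^8 mod 37  (bits of 8 = 1000)
  bit 0 = 1: r = r^2 * 35 mod 37 = 1^2 * 35 = 1*35 = 35
  bit 1 = 0: r = r^2 mod 37 = 35^2 = 4
  bit 2 = 0: r = r^2 mod 37 = 4^2 = 16
  bit 3 = 0: r = r^2 mod 37 = 16^2 = 34
  -> A = 34
B = 35^23 mod 37  (bits of 23 = 10111)
  bit 0 = 1: r = r^2 * 35 mod 37 = 1^2 * 35 = 1*35 = 35
  bit 1 = 0: r = r^2 mod 37 = 35^2 = 4
  bit 2 = 1: r = r^2 * 35 mod 37 = 4^2 * 35 = 16*35 = 5
  bit 3 = 1: r = r^2 * 35 mod 37 = 5^2 * 35 = 25*35 = 24
  bit 4 = 1: r = r^2 * 35 mod 37 = 24^2 * 35 = 21*35 = 32
  -> B = 32
s = B^a = 32^8 mod 37  (bits of 8 = 1000)
  bit 0 = 1: r = r^2 * 32 mod 37 = 1^2 * 32 = 1*32 = 32
  bit 1 = 0: r = r^2 mod 37 = 32^2 = 25
  bit 2 = 0: r = r^2 mod 37 = 25^2 = 33
  bit 3 = 0: r = r^2 mod 37 = 33^2 = 16
  -> s = B^a = 16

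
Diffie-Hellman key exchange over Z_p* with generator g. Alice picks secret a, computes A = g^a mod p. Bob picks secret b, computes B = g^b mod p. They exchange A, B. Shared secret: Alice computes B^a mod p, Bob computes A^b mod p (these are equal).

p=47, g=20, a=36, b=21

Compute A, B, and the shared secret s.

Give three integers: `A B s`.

A = 20^36 mod 47  (bits of 36 = 100100)
  bit 0 = 1: r = r^2 * 20 mod 47 = 1^2 * 20 = 1*20 = 20
  bit 1 = 0: r = r^2 mod 47 = 20^2 = 24
  bit 2 = 0: r = r^2 mod 47 = 24^2 = 12
  bit 3 = 1: r = r^2 * 20 mod 47 = 12^2 * 20 = 3*20 = 13
  bit 4 = 0: r = r^2 mod 47 = 13^2 = 28
  bit 5 = 0: r = r^2 mod 47 = 28^2 = 32
  -> A = 32
B = 20^21 mod 47  (bits of 21 = 10101)
  bit 0 = 1: r = r^2 * 20 mod 47 = 1^2 * 20 = 1*20 = 20
  bit 1 = 0: r = r^2 mod 47 = 20^2 = 24
  bit 2 = 1: r = r^2 * 20 mod 47 = 24^2 * 20 = 12*20 = 5
  bit 3 = 0: r = r^2 mod 47 = 5^2 = 25
  bit 4 = 1: r = r^2 * 20 mod 47 = 25^2 * 20 = 14*20 = 45
  -> B = 45
s = B^a = 45^36 mod 47  (bits of 36 = 100100)
  bit 0 = 1: r = r^2 * 45 mod 47 = 1^2 * 45 = 1*45 = 45
  bit 1 = 0: r = r^2 mod 47 = 45^2 = 4
  bit 2 = 0: r = r^2 mod 47 = 4^2 = 16
  bit 3 = 1: r = r^2 * 45 mod 47 = 16^2 * 45 = 21*45 = 5
  bit 4 = 0: r = r^2 mod 47 = 5^2 = 25
  bit 5 = 0: r = r^2 mod 47 = 25^2 = 14
  -> s = B^a = 14

Answer: 32 45 14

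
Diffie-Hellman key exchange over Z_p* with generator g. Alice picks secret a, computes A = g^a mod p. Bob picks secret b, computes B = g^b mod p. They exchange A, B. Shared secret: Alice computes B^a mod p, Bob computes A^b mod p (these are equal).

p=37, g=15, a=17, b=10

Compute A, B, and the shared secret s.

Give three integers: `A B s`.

A = 15^17 mod 37  (bits of 17 = 10001)
  bit 0 = 1: r = r^2 * 15 mod 37 = 1^2 * 15 = 1*15 = 15
  bit 1 = 0: r = r^2 mod 37 = 15^2 = 3
  bit 2 = 0: r = r^2 mod 37 = 3^2 = 9
  bit 3 = 0: r = r^2 mod 37 = 9^2 = 7
  bit 4 = 1: r = r^2 * 15 mod 37 = 7^2 * 15 = 12*15 = 32
  -> A = 32
B = 15^10 mod 37  (bits of 10 = 1010)
  bit 0 = 1: r = r^2 * 15 mod 37 = 1^2 * 15 = 1*15 = 15
  bit 1 = 0: r = r^2 mod 37 = 15^2 = 3
  bit 2 = 1: r = r^2 * 15 mod 37 = 3^2 * 15 = 9*15 = 24
  bit 3 = 0: r = r^2 mod 37 = 24^2 = 21
  -> B = 21
s = B^a = 21^17 mod 37  (bits of 17 = 10001)
  bit 0 = 1: r = r^2 * 21 mod 37 = 1^2 * 21 = 1*21 = 21
  bit 1 = 0: r = r^2 mod 37 = 21^2 = 34
  bit 2 = 0: r = r^2 mod 37 = 34^2 = 9
  bit 3 = 0: r = r^2 mod 37 = 9^2 = 7
  bit 4 = 1: r = r^2 * 21 mod 37 = 7^2 * 21 = 12*21 = 30
  -> s = B^a = 30

Answer: 32 21 30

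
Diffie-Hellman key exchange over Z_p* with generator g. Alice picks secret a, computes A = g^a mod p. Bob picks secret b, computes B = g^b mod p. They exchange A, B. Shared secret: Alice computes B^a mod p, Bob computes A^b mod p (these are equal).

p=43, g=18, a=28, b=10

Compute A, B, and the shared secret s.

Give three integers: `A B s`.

Answer: 36 17 36

Derivation:
A = 18^28 mod 43  (bits of 28 = 11100)
  bit 0 = 1: r = r^2 * 18 mod 43 = 1^2 * 18 = 1*18 = 18
  bit 1 = 1: r = r^2 * 18 mod 43 = 18^2 * 18 = 23*18 = 27
  bit 2 = 1: r = r^2 * 18 mod 43 = 27^2 * 18 = 41*18 = 7
  bit 3 = 0: r = r^2 mod 43 = 7^2 = 6
  bit 4 = 0: r = r^2 mod 43 = 6^2 = 36
  -> A = 36
B = 18^10 mod 43  (bits of 10 = 1010)
  bit 0 = 1: r = r^2 * 18 mod 43 = 1^2 * 18 = 1*18 = 18
  bit 1 = 0: r = r^2 mod 43 = 18^2 = 23
  bit 2 = 1: r = r^2 * 18 mod 43 = 23^2 * 18 = 13*18 = 19
  bit 3 = 0: r = r^2 mod 43 = 19^2 = 17
  -> B = 17
s = B^a = 17^28 mod 43  (bits of 28 = 11100)
  bit 0 = 1: r = r^2 * 17 mod 43 = 1^2 * 17 = 1*17 = 17
  bit 1 = 1: r = r^2 * 17 mod 43 = 17^2 * 17 = 31*17 = 11
  bit 2 = 1: r = r^2 * 17 mod 43 = 11^2 * 17 = 35*17 = 36
  bit 3 = 0: r = r^2 mod 43 = 36^2 = 6
  bit 4 = 0: r = r^2 mod 43 = 6^2 = 36
  -> s = B^a = 36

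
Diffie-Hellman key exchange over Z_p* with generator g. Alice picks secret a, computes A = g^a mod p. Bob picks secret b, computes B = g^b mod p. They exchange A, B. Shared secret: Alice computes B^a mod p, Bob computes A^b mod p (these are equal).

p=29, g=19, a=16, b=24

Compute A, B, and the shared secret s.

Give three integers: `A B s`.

Answer: 16 23 7

Derivation:
A = 19^16 mod 29  (bits of 16 = 10000)
  bit 0 = 1: r = r^2 * 19 mod 29 = 1^2 * 19 = 1*19 = 19
  bit 1 = 0: r = r^2 mod 29 = 19^2 = 13
  bit 2 = 0: r = r^2 mod 29 = 13^2 = 24
  bit 3 = 0: r = r^2 mod 29 = 24^2 = 25
  bit 4 = 0: r = r^2 mod 29 = 25^2 = 16
  -> A = 16
B = 19^24 mod 29  (bits of 24 = 11000)
  bit 0 = 1: r = r^2 * 19 mod 29 = 1^2 * 19 = 1*19 = 19
  bit 1 = 1: r = r^2 * 19 mod 29 = 19^2 * 19 = 13*19 = 15
  bit 2 = 0: r = r^2 mod 29 = 15^2 = 22
  bit 3 = 0: r = r^2 mod 29 = 22^2 = 20
  bit 4 = 0: r = r^2 mod 29 = 20^2 = 23
  -> B = 23
s = B^a = 23^16 mod 29  (bits of 16 = 10000)
  bit 0 = 1: r = r^2 * 23 mod 29 = 1^2 * 23 = 1*23 = 23
  bit 1 = 0: r = r^2 mod 29 = 23^2 = 7
  bit 2 = 0: r = r^2 mod 29 = 7^2 = 20
  bit 3 = 0: r = r^2 mod 29 = 20^2 = 23
  bit 4 = 0: r = r^2 mod 29 = 23^2 = 7
  -> s = B^a = 7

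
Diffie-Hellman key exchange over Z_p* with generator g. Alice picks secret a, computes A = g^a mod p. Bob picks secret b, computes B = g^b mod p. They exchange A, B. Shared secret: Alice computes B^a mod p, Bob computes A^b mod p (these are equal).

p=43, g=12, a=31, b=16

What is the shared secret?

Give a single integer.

Answer: 40

Derivation:
A = 12^31 mod 43  (bits of 31 = 11111)
  bit 0 = 1: r = r^2 * 12 mod 43 = 1^2 * 12 = 1*12 = 12
  bit 1 = 1: r = r^2 * 12 mod 43 = 12^2 * 12 = 15*12 = 8
  bit 2 = 1: r = r^2 * 12 mod 43 = 8^2 * 12 = 21*12 = 37
  bit 3 = 1: r = r^2 * 12 mod 43 = 37^2 * 12 = 36*12 = 2
  bit 4 = 1: r = r^2 * 12 mod 43 = 2^2 * 12 = 4*12 = 5
  -> A = 5
B = 12^16 mod 43  (bits of 16 = 10000)
  bit 0 = 1: r = r^2 * 12 mod 43 = 1^2 * 12 = 1*12 = 12
  bit 1 = 0: r = r^2 mod 43 = 12^2 = 15
  bit 2 = 0: r = r^2 mod 43 = 15^2 = 10
  bit 3 = 0: r = r^2 mod 43 = 10^2 = 14
  bit 4 = 0: r = r^2 mod 43 = 14^2 = 24
  -> B = 24
s = B^a = 24^31 mod 43  (bits of 31 = 11111)
  bit 0 = 1: r = r^2 * 24 mod 43 = 1^2 * 24 = 1*24 = 24
  bit 1 = 1: r = r^2 * 24 mod 43 = 24^2 * 24 = 17*24 = 21
  bit 2 = 1: r = r^2 * 24 mod 43 = 21^2 * 24 = 11*24 = 6
  bit 3 = 1: r = r^2 * 24 mod 43 = 6^2 * 24 = 36*24 = 4
  bit 4 = 1: r = r^2 * 24 mod 43 = 4^2 * 24 = 16*24 = 40
  -> s = B^a = 40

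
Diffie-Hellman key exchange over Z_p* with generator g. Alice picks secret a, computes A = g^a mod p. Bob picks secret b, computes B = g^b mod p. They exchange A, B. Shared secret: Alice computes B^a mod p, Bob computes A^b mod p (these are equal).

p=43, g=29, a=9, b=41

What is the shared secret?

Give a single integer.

A = 29^9 mod 43  (bits of 9 = 1001)
  bit 0 = 1: r = r^2 * 29 mod 43 = 1^2 * 29 = 1*29 = 29
  bit 1 = 0: r = r^2 mod 43 = 29^2 = 24
  bit 2 = 0: r = r^2 mod 43 = 24^2 = 17
  bit 3 = 1: r = r^2 * 29 mod 43 = 17^2 * 29 = 31*29 = 39
  -> A = 39
B = 29^41 mod 43  (bits of 41 = 101001)
  bit 0 = 1: r = r^2 * 29 mod 43 = 1^2 * 29 = 1*29 = 29
  bit 1 = 0: r = r^2 mod 43 = 29^2 = 24
  bit 2 = 1: r = r^2 * 29 mod 43 = 24^2 * 29 = 17*29 = 20
  bit 3 = 0: r = r^2 mod 43 = 20^2 = 13
  bit 4 = 0: r = r^2 mod 43 = 13^2 = 40
  bit 5 = 1: r = r^2 * 29 mod 43 = 40^2 * 29 = 9*29 = 3
  -> B = 3
s = B^a = 3^9 mod 43  (bits of 9 = 1001)
  bit 0 = 1: r = r^2 * 3 mod 43 = 1^2 * 3 = 1*3 = 3
  bit 1 = 0: r = r^2 mod 43 = 3^2 = 9
  bit 2 = 0: r = r^2 mod 43 = 9^2 = 38
  bit 3 = 1: r = r^2 * 3 mod 43 = 38^2 * 3 = 25*3 = 32
  -> s = B^a = 32

Answer: 32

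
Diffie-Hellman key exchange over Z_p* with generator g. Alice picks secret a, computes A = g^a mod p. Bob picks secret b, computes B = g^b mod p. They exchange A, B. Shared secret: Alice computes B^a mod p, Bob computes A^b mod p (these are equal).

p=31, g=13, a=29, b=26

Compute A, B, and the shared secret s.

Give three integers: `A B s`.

A = 13^29 mod 31  (bits of 29 = 11101)
  bit 0 = 1: r = r^2 * 13 mod 31 = 1^2 * 13 = 1*13 = 13
  bit 1 = 1: r = r^2 * 13 mod 31 = 13^2 * 13 = 14*13 = 27
  bit 2 = 1: r = r^2 * 13 mod 31 = 27^2 * 13 = 16*13 = 22
  bit 3 = 0: r = r^2 mod 31 = 22^2 = 19
  bit 4 = 1: r = r^2 * 13 mod 31 = 19^2 * 13 = 20*13 = 12
  -> A = 12
B = 13^26 mod 31  (bits of 26 = 11010)
  bit 0 = 1: r = r^2 * 13 mod 31 = 1^2 * 13 = 1*13 = 13
  bit 1 = 1: r = r^2 * 13 mod 31 = 13^2 * 13 = 14*13 = 27
  bit 2 = 0: r = r^2 mod 31 = 27^2 = 16
  bit 3 = 1: r = r^2 * 13 mod 31 = 16^2 * 13 = 8*13 = 11
  bit 4 = 0: r = r^2 mod 31 = 11^2 = 28
  -> B = 28
s = B^a = 28^29 mod 31  (bits of 29 = 11101)
  bit 0 = 1: r = r^2 * 28 mod 31 = 1^2 * 28 = 1*28 = 28
  bit 1 = 1: r = r^2 * 28 mod 31 = 28^2 * 28 = 9*28 = 4
  bit 2 = 1: r = r^2 * 28 mod 31 = 4^2 * 28 = 16*28 = 14
  bit 3 = 0: r = r^2 mod 31 = 14^2 = 10
  bit 4 = 1: r = r^2 * 28 mod 31 = 10^2 * 28 = 7*28 = 10
  -> s = B^a = 10

Answer: 12 28 10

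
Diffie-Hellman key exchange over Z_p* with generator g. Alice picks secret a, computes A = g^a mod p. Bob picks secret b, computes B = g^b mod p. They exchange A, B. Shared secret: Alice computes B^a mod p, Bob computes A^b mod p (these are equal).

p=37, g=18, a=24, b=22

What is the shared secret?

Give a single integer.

A = 18^24 mod 37  (bits of 24 = 11000)
  bit 0 = 1: r = r^2 * 18 mod 37 = 1^2 * 18 = 1*18 = 18
  bit 1 = 1: r = r^2 * 18 mod 37 = 18^2 * 18 = 28*18 = 23
  bit 2 = 0: r = r^2 mod 37 = 23^2 = 11
  bit 3 = 0: r = r^2 mod 37 = 11^2 = 10
  bit 4 = 0: r = r^2 mod 37 = 10^2 = 26
  -> A = 26
B = 18^22 mod 37  (bits of 22 = 10110)
  bit 0 = 1: r = r^2 * 18 mod 37 = 1^2 * 18 = 1*18 = 18
  bit 1 = 0: r = r^2 mod 37 = 18^2 = 28
  bit 2 = 1: r = r^2 * 18 mod 37 = 28^2 * 18 = 7*18 = 15
  bit 3 = 1: r = r^2 * 18 mod 37 = 15^2 * 18 = 3*18 = 17
  bit 4 = 0: r = r^2 mod 37 = 17^2 = 30
  -> B = 30
s = B^a = 30^24 mod 37  (bits of 24 = 11000)
  bit 0 = 1: r = r^2 * 30 mod 37 = 1^2 * 30 = 1*30 = 30
  bit 1 = 1: r = r^2 * 30 mod 37 = 30^2 * 30 = 12*30 = 27
  bit 2 = 0: r = r^2 mod 37 = 27^2 = 26
  bit 3 = 0: r = r^2 mod 37 = 26^2 = 10
  bit 4 = 0: r = r^2 mod 37 = 10^2 = 26
  -> s = B^a = 26

Answer: 26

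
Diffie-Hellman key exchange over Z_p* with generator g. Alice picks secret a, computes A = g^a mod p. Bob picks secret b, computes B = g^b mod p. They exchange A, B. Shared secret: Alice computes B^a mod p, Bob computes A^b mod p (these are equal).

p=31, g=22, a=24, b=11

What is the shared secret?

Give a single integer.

Answer: 4

Derivation:
A = 22^24 mod 31  (bits of 24 = 11000)
  bit 0 = 1: r = r^2 * 22 mod 31 = 1^2 * 22 = 1*22 = 22
  bit 1 = 1: r = r^2 * 22 mod 31 = 22^2 * 22 = 19*22 = 15
  bit 2 = 0: r = r^2 mod 31 = 15^2 = 8
  bit 3 = 0: r = r^2 mod 31 = 8^2 = 2
  bit 4 = 0: r = r^2 mod 31 = 2^2 = 4
  -> A = 4
B = 22^11 mod 31  (bits of 11 = 1011)
  bit 0 = 1: r = r^2 * 22 mod 31 = 1^2 * 22 = 1*22 = 22
  bit 1 = 0: r = r^2 mod 31 = 22^2 = 19
  bit 2 = 1: r = r^2 * 22 mod 31 = 19^2 * 22 = 20*22 = 6
  bit 3 = 1: r = r^2 * 22 mod 31 = 6^2 * 22 = 5*22 = 17
  -> B = 17
s = B^a = 17^24 mod 31  (bits of 24 = 11000)
  bit 0 = 1: r = r^2 * 17 mod 31 = 1^2 * 17 = 1*17 = 17
  bit 1 = 1: r = r^2 * 17 mod 31 = 17^2 * 17 = 10*17 = 15
  bit 2 = 0: r = r^2 mod 31 = 15^2 = 8
  bit 3 = 0: r = r^2 mod 31 = 8^2 = 2
  bit 4 = 0: r = r^2 mod 31 = 2^2 = 4
  -> s = B^a = 4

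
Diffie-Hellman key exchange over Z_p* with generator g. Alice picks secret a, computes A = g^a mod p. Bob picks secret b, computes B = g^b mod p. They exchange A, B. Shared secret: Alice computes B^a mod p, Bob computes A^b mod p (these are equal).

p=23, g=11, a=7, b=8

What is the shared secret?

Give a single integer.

A = 11^7 mod 23  (bits of 7 = 111)
  bit 0 = 1: r = r^2 * 11 mod 23 = 1^2 * 11 = 1*11 = 11
  bit 1 = 1: r = r^2 * 11 mod 23 = 11^2 * 11 = 6*11 = 20
  bit 2 = 1: r = r^2 * 11 mod 23 = 20^2 * 11 = 9*11 = 7
  -> A = 7
B = 11^8 mod 23  (bits of 8 = 1000)
  bit 0 = 1: r = r^2 * 11 mod 23 = 1^2 * 11 = 1*11 = 11
  bit 1 = 0: r = r^2 mod 23 = 11^2 = 6
  bit 2 = 0: r = r^2 mod 23 = 6^2 = 13
  bit 3 = 0: r = r^2 mod 23 = 13^2 = 8
  -> B = 8
s = B^a = 8^7 mod 23  (bits of 7 = 111)
  bit 0 = 1: r = r^2 * 8 mod 23 = 1^2 * 8 = 1*8 = 8
  bit 1 = 1: r = r^2 * 8 mod 23 = 8^2 * 8 = 18*8 = 6
  bit 2 = 1: r = r^2 * 8 mod 23 = 6^2 * 8 = 13*8 = 12
  -> s = B^a = 12

Answer: 12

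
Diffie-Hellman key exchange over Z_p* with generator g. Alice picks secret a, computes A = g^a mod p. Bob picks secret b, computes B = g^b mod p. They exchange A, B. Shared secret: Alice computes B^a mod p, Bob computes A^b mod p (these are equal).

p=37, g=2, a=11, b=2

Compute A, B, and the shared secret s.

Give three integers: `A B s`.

Answer: 13 4 21

Derivation:
A = 2^11 mod 37  (bits of 11 = 1011)
  bit 0 = 1: r = r^2 * 2 mod 37 = 1^2 * 2 = 1*2 = 2
  bit 1 = 0: r = r^2 mod 37 = 2^2 = 4
  bit 2 = 1: r = r^2 * 2 mod 37 = 4^2 * 2 = 16*2 = 32
  bit 3 = 1: r = r^2 * 2 mod 37 = 32^2 * 2 = 25*2 = 13
  -> A = 13
B = 2^2 mod 37  (bits of 2 = 10)
  bit 0 = 1: r = r^2 * 2 mod 37 = 1^2 * 2 = 1*2 = 2
  bit 1 = 0: r = r^2 mod 37 = 2^2 = 4
  -> B = 4
s = B^a = 4^11 mod 37  (bits of 11 = 1011)
  bit 0 = 1: r = r^2 * 4 mod 37 = 1^2 * 4 = 1*4 = 4
  bit 1 = 0: r = r^2 mod 37 = 4^2 = 16
  bit 2 = 1: r = r^2 * 4 mod 37 = 16^2 * 4 = 34*4 = 25
  bit 3 = 1: r = r^2 * 4 mod 37 = 25^2 * 4 = 33*4 = 21
  -> s = B^a = 21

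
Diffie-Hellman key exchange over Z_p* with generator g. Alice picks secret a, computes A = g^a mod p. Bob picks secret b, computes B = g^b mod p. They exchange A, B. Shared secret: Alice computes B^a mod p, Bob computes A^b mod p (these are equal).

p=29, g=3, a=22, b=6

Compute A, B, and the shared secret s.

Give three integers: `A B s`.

A = 3^22 mod 29  (bits of 22 = 10110)
  bit 0 = 1: r = r^2 * 3 mod 29 = 1^2 * 3 = 1*3 = 3
  bit 1 = 0: r = r^2 mod 29 = 3^2 = 9
  bit 2 = 1: r = r^2 * 3 mod 29 = 9^2 * 3 = 23*3 = 11
  bit 3 = 1: r = r^2 * 3 mod 29 = 11^2 * 3 = 5*3 = 15
  bit 4 = 0: r = r^2 mod 29 = 15^2 = 22
  -> A = 22
B = 3^6 mod 29  (bits of 6 = 110)
  bit 0 = 1: r = r^2 * 3 mod 29 = 1^2 * 3 = 1*3 = 3
  bit 1 = 1: r = r^2 * 3 mod 29 = 3^2 * 3 = 9*3 = 27
  bit 2 = 0: r = r^2 mod 29 = 27^2 = 4
  -> B = 4
s = B^a = 4^22 mod 29  (bits of 22 = 10110)
  bit 0 = 1: r = r^2 * 4 mod 29 = 1^2 * 4 = 1*4 = 4
  bit 1 = 0: r = r^2 mod 29 = 4^2 = 16
  bit 2 = 1: r = r^2 * 4 mod 29 = 16^2 * 4 = 24*4 = 9
  bit 3 = 1: r = r^2 * 4 mod 29 = 9^2 * 4 = 23*4 = 5
  bit 4 = 0: r = r^2 mod 29 = 5^2 = 25
  -> s = B^a = 25

Answer: 22 4 25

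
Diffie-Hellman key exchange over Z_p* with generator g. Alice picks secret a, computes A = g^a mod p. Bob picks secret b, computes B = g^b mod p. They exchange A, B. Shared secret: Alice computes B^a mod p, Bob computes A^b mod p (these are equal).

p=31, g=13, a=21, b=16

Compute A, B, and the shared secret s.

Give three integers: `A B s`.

Answer: 15 18 16

Derivation:
A = 13^21 mod 31  (bits of 21 = 10101)
  bit 0 = 1: r = r^2 * 13 mod 31 = 1^2 * 13 = 1*13 = 13
  bit 1 = 0: r = r^2 mod 31 = 13^2 = 14
  bit 2 = 1: r = r^2 * 13 mod 31 = 14^2 * 13 = 10*13 = 6
  bit 3 = 0: r = r^2 mod 31 = 6^2 = 5
  bit 4 = 1: r = r^2 * 13 mod 31 = 5^2 * 13 = 25*13 = 15
  -> A = 15
B = 13^16 mod 31  (bits of 16 = 10000)
  bit 0 = 1: r = r^2 * 13 mod 31 = 1^2 * 13 = 1*13 = 13
  bit 1 = 0: r = r^2 mod 31 = 13^2 = 14
  bit 2 = 0: r = r^2 mod 31 = 14^2 = 10
  bit 3 = 0: r = r^2 mod 31 = 10^2 = 7
  bit 4 = 0: r = r^2 mod 31 = 7^2 = 18
  -> B = 18
s = B^a = 18^21 mod 31  (bits of 21 = 10101)
  bit 0 = 1: r = r^2 * 18 mod 31 = 1^2 * 18 = 1*18 = 18
  bit 1 = 0: r = r^2 mod 31 = 18^2 = 14
  bit 2 = 1: r = r^2 * 18 mod 31 = 14^2 * 18 = 10*18 = 25
  bit 3 = 0: r = r^2 mod 31 = 25^2 = 5
  bit 4 = 1: r = r^2 * 18 mod 31 = 5^2 * 18 = 25*18 = 16
  -> s = B^a = 16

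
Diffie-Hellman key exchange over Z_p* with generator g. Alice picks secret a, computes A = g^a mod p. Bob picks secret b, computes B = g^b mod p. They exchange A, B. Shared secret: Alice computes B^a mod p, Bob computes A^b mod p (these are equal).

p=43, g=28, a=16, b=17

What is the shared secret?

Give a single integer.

Answer: 23

Derivation:
A = 28^16 mod 43  (bits of 16 = 10000)
  bit 0 = 1: r = r^2 * 28 mod 43 = 1^2 * 28 = 1*28 = 28
  bit 1 = 0: r = r^2 mod 43 = 28^2 = 10
  bit 2 = 0: r = r^2 mod 43 = 10^2 = 14
  bit 3 = 0: r = r^2 mod 43 = 14^2 = 24
  bit 4 = 0: r = r^2 mod 43 = 24^2 = 17
  -> A = 17
B = 28^17 mod 43  (bits of 17 = 10001)
  bit 0 = 1: r = r^2 * 28 mod 43 = 1^2 * 28 = 1*28 = 28
  bit 1 = 0: r = r^2 mod 43 = 28^2 = 10
  bit 2 = 0: r = r^2 mod 43 = 10^2 = 14
  bit 3 = 0: r = r^2 mod 43 = 14^2 = 24
  bit 4 = 1: r = r^2 * 28 mod 43 = 24^2 * 28 = 17*28 = 3
  -> B = 3
s = B^a = 3^16 mod 43  (bits of 16 = 10000)
  bit 0 = 1: r = r^2 * 3 mod 43 = 1^2 * 3 = 1*3 = 3
  bit 1 = 0: r = r^2 mod 43 = 3^2 = 9
  bit 2 = 0: r = r^2 mod 43 = 9^2 = 38
  bit 3 = 0: r = r^2 mod 43 = 38^2 = 25
  bit 4 = 0: r = r^2 mod 43 = 25^2 = 23
  -> s = B^a = 23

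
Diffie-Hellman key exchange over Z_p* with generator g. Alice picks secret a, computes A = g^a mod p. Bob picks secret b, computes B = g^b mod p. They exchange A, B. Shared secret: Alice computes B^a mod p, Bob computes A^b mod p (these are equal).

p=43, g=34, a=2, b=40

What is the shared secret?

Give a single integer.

Answer: 31

Derivation:
A = 34^2 mod 43  (bits of 2 = 10)
  bit 0 = 1: r = r^2 * 34 mod 43 = 1^2 * 34 = 1*34 = 34
  bit 1 = 0: r = r^2 mod 43 = 34^2 = 38
  -> A = 38
B = 34^40 mod 43  (bits of 40 = 101000)
  bit 0 = 1: r = r^2 * 34 mod 43 = 1^2 * 34 = 1*34 = 34
  bit 1 = 0: r = r^2 mod 43 = 34^2 = 38
  bit 2 = 1: r = r^2 * 34 mod 43 = 38^2 * 34 = 25*34 = 33
  bit 3 = 0: r = r^2 mod 43 = 33^2 = 14
  bit 4 = 0: r = r^2 mod 43 = 14^2 = 24
  bit 5 = 0: r = r^2 mod 43 = 24^2 = 17
  -> B = 17
s = B^a = 17^2 mod 43  (bits of 2 = 10)
  bit 0 = 1: r = r^2 * 17 mod 43 = 1^2 * 17 = 1*17 = 17
  bit 1 = 0: r = r^2 mod 43 = 17^2 = 31
  -> s = B^a = 31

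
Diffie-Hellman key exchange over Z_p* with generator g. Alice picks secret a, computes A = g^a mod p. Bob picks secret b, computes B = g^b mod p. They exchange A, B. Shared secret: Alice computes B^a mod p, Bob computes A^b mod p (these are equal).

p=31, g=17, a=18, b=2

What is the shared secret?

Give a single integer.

Answer: 8

Derivation:
A = 17^18 mod 31  (bits of 18 = 10010)
  bit 0 = 1: r = r^2 * 17 mod 31 = 1^2 * 17 = 1*17 = 17
  bit 1 = 0: r = r^2 mod 31 = 17^2 = 10
  bit 2 = 0: r = r^2 mod 31 = 10^2 = 7
  bit 3 = 1: r = r^2 * 17 mod 31 = 7^2 * 17 = 18*17 = 27
  bit 4 = 0: r = r^2 mod 31 = 27^2 = 16
  -> A = 16
B = 17^2 mod 31  (bits of 2 = 10)
  bit 0 = 1: r = r^2 * 17 mod 31 = 1^2 * 17 = 1*17 = 17
  bit 1 = 0: r = r^2 mod 31 = 17^2 = 10
  -> B = 10
s = B^a = 10^18 mod 31  (bits of 18 = 10010)
  bit 0 = 1: r = r^2 * 10 mod 31 = 1^2 * 10 = 1*10 = 10
  bit 1 = 0: r = r^2 mod 31 = 10^2 = 7
  bit 2 = 0: r = r^2 mod 31 = 7^2 = 18
  bit 3 = 1: r = r^2 * 10 mod 31 = 18^2 * 10 = 14*10 = 16
  bit 4 = 0: r = r^2 mod 31 = 16^2 = 8
  -> s = B^a = 8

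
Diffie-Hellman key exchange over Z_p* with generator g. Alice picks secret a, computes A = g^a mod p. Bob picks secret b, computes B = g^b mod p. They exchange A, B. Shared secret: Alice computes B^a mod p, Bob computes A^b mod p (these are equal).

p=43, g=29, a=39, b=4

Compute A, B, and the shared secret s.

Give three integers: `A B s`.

A = 29^39 mod 43  (bits of 39 = 100111)
  bit 0 = 1: r = r^2 * 29 mod 43 = 1^2 * 29 = 1*29 = 29
  bit 1 = 0: r = r^2 mod 43 = 29^2 = 24
  bit 2 = 0: r = r^2 mod 43 = 24^2 = 17
  bit 3 = 1: r = r^2 * 29 mod 43 = 17^2 * 29 = 31*29 = 39
  bit 4 = 1: r = r^2 * 29 mod 43 = 39^2 * 29 = 16*29 = 34
  bit 5 = 1: r = r^2 * 29 mod 43 = 34^2 * 29 = 38*29 = 27
  -> A = 27
B = 29^4 mod 43  (bits of 4 = 100)
  bit 0 = 1: r = r^2 * 29 mod 43 = 1^2 * 29 = 1*29 = 29
  bit 1 = 0: r = r^2 mod 43 = 29^2 = 24
  bit 2 = 0: r = r^2 mod 43 = 24^2 = 17
  -> B = 17
s = B^a = 17^39 mod 43  (bits of 39 = 100111)
  bit 0 = 1: r = r^2 * 17 mod 43 = 1^2 * 17 = 1*17 = 17
  bit 1 = 0: r = r^2 mod 43 = 17^2 = 31
  bit 2 = 0: r = r^2 mod 43 = 31^2 = 15
  bit 3 = 1: r = r^2 * 17 mod 43 = 15^2 * 17 = 10*17 = 41
  bit 4 = 1: r = r^2 * 17 mod 43 = 41^2 * 17 = 4*17 = 25
  bit 5 = 1: r = r^2 * 17 mod 43 = 25^2 * 17 = 23*17 = 4
  -> s = B^a = 4

Answer: 27 17 4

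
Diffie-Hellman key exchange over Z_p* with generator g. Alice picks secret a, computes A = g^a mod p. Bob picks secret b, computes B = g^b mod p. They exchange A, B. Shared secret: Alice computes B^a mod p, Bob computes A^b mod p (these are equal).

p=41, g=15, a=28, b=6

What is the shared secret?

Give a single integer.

Answer: 18

Derivation:
A = 15^28 mod 41  (bits of 28 = 11100)
  bit 0 = 1: r = r^2 * 15 mod 41 = 1^2 * 15 = 1*15 = 15
  bit 1 = 1: r = r^2 * 15 mod 41 = 15^2 * 15 = 20*15 = 13
  bit 2 = 1: r = r^2 * 15 mod 41 = 13^2 * 15 = 5*15 = 34
  bit 3 = 0: r = r^2 mod 41 = 34^2 = 8
  bit 4 = 0: r = r^2 mod 41 = 8^2 = 23
  -> A = 23
B = 15^6 mod 41  (bits of 6 = 110)
  bit 0 = 1: r = r^2 * 15 mod 41 = 1^2 * 15 = 1*15 = 15
  bit 1 = 1: r = r^2 * 15 mod 41 = 15^2 * 15 = 20*15 = 13
  bit 2 = 0: r = r^2 mod 41 = 13^2 = 5
  -> B = 5
s = B^a = 5^28 mod 41  (bits of 28 = 11100)
  bit 0 = 1: r = r^2 * 5 mod 41 = 1^2 * 5 = 1*5 = 5
  bit 1 = 1: r = r^2 * 5 mod 41 = 5^2 * 5 = 25*5 = 2
  bit 2 = 1: r = r^2 * 5 mod 41 = 2^2 * 5 = 4*5 = 20
  bit 3 = 0: r = r^2 mod 41 = 20^2 = 31
  bit 4 = 0: r = r^2 mod 41 = 31^2 = 18
  -> s = B^a = 18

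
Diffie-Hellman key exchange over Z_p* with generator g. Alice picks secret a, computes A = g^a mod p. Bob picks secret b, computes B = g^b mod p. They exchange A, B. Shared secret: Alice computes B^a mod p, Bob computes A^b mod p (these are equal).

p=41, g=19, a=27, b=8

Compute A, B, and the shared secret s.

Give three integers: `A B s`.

A = 19^27 mod 41  (bits of 27 = 11011)
  bit 0 = 1: r = r^2 * 19 mod 41 = 1^2 * 19 = 1*19 = 19
  bit 1 = 1: r = r^2 * 19 mod 41 = 19^2 * 19 = 33*19 = 12
  bit 2 = 0: r = r^2 mod 41 = 12^2 = 21
  bit 3 = 1: r = r^2 * 19 mod 41 = 21^2 * 19 = 31*19 = 15
  bit 4 = 1: r = r^2 * 19 mod 41 = 15^2 * 19 = 20*19 = 11
  -> A = 11
B = 19^8 mod 41  (bits of 8 = 1000)
  bit 0 = 1: r = r^2 * 19 mod 41 = 1^2 * 19 = 1*19 = 19
  bit 1 = 0: r = r^2 mod 41 = 19^2 = 33
  bit 2 = 0: r = r^2 mod 41 = 33^2 = 23
  bit 3 = 0: r = r^2 mod 41 = 23^2 = 37
  -> B = 37
s = B^a = 37^27 mod 41  (bits of 27 = 11011)
  bit 0 = 1: r = r^2 * 37 mod 41 = 1^2 * 37 = 1*37 = 37
  bit 1 = 1: r = r^2 * 37 mod 41 = 37^2 * 37 = 16*37 = 18
  bit 2 = 0: r = r^2 mod 41 = 18^2 = 37
  bit 3 = 1: r = r^2 * 37 mod 41 = 37^2 * 37 = 16*37 = 18
  bit 4 = 1: r = r^2 * 37 mod 41 = 18^2 * 37 = 37*37 = 16
  -> s = B^a = 16

Answer: 11 37 16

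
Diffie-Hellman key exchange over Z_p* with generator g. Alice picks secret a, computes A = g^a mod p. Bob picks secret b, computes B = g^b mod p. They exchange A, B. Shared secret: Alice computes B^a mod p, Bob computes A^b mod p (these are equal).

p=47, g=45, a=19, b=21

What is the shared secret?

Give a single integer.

Answer: 26

Derivation:
A = 45^19 mod 47  (bits of 19 = 10011)
  bit 0 = 1: r = r^2 * 45 mod 47 = 1^2 * 45 = 1*45 = 45
  bit 1 = 0: r = r^2 mod 47 = 45^2 = 4
  bit 2 = 0: r = r^2 mod 47 = 4^2 = 16
  bit 3 = 1: r = r^2 * 45 mod 47 = 16^2 * 45 = 21*45 = 5
  bit 4 = 1: r = r^2 * 45 mod 47 = 5^2 * 45 = 25*45 = 44
  -> A = 44
B = 45^21 mod 47  (bits of 21 = 10101)
  bit 0 = 1: r = r^2 * 45 mod 47 = 1^2 * 45 = 1*45 = 45
  bit 1 = 0: r = r^2 mod 47 = 45^2 = 4
  bit 2 = 1: r = r^2 * 45 mod 47 = 4^2 * 45 = 16*45 = 15
  bit 3 = 0: r = r^2 mod 47 = 15^2 = 37
  bit 4 = 1: r = r^2 * 45 mod 47 = 37^2 * 45 = 6*45 = 35
  -> B = 35
s = B^a = 35^19 mod 47  (bits of 19 = 10011)
  bit 0 = 1: r = r^2 * 35 mod 47 = 1^2 * 35 = 1*35 = 35
  bit 1 = 0: r = r^2 mod 47 = 35^2 = 3
  bit 2 = 0: r = r^2 mod 47 = 3^2 = 9
  bit 3 = 1: r = r^2 * 35 mod 47 = 9^2 * 35 = 34*35 = 15
  bit 4 = 1: r = r^2 * 35 mod 47 = 15^2 * 35 = 37*35 = 26
  -> s = B^a = 26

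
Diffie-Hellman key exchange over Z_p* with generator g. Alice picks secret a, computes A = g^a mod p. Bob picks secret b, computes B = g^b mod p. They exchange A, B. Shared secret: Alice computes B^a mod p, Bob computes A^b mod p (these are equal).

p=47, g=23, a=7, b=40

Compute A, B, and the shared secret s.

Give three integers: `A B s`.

Answer: 29 17 3

Derivation:
A = 23^7 mod 47  (bits of 7 = 111)
  bit 0 = 1: r = r^2 * 23 mod 47 = 1^2 * 23 = 1*23 = 23
  bit 1 = 1: r = r^2 * 23 mod 47 = 23^2 * 23 = 12*23 = 41
  bit 2 = 1: r = r^2 * 23 mod 47 = 41^2 * 23 = 36*23 = 29
  -> A = 29
B = 23^40 mod 47  (bits of 40 = 101000)
  bit 0 = 1: r = r^2 * 23 mod 47 = 1^2 * 23 = 1*23 = 23
  bit 1 = 0: r = r^2 mod 47 = 23^2 = 12
  bit 2 = 1: r = r^2 * 23 mod 47 = 12^2 * 23 = 3*23 = 22
  bit 3 = 0: r = r^2 mod 47 = 22^2 = 14
  bit 4 = 0: r = r^2 mod 47 = 14^2 = 8
  bit 5 = 0: r = r^2 mod 47 = 8^2 = 17
  -> B = 17
s = B^a = 17^7 mod 47  (bits of 7 = 111)
  bit 0 = 1: r = r^2 * 17 mod 47 = 1^2 * 17 = 1*17 = 17
  bit 1 = 1: r = r^2 * 17 mod 47 = 17^2 * 17 = 7*17 = 25
  bit 2 = 1: r = r^2 * 17 mod 47 = 25^2 * 17 = 14*17 = 3
  -> s = B^a = 3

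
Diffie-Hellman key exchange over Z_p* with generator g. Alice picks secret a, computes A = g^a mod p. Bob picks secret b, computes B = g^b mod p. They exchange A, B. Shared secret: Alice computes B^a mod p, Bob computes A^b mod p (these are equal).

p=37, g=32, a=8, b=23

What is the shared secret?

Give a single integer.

Answer: 33

Derivation:
A = 32^8 mod 37  (bits of 8 = 1000)
  bit 0 = 1: r = r^2 * 32 mod 37 = 1^2 * 32 = 1*32 = 32
  bit 1 = 0: r = r^2 mod 37 = 32^2 = 25
  bit 2 = 0: r = r^2 mod 37 = 25^2 = 33
  bit 3 = 0: r = r^2 mod 37 = 33^2 = 16
  -> A = 16
B = 32^23 mod 37  (bits of 23 = 10111)
  bit 0 = 1: r = r^2 * 32 mod 37 = 1^2 * 32 = 1*32 = 32
  bit 1 = 0: r = r^2 mod 37 = 32^2 = 25
  bit 2 = 1: r = r^2 * 32 mod 37 = 25^2 * 32 = 33*32 = 20
  bit 3 = 1: r = r^2 * 32 mod 37 = 20^2 * 32 = 30*32 = 35
  bit 4 = 1: r = r^2 * 32 mod 37 = 35^2 * 32 = 4*32 = 17
  -> B = 17
s = B^a = 17^8 mod 37  (bits of 8 = 1000)
  bit 0 = 1: r = r^2 * 17 mod 37 = 1^2 * 17 = 1*17 = 17
  bit 1 = 0: r = r^2 mod 37 = 17^2 = 30
  bit 2 = 0: r = r^2 mod 37 = 30^2 = 12
  bit 3 = 0: r = r^2 mod 37 = 12^2 = 33
  -> s = B^a = 33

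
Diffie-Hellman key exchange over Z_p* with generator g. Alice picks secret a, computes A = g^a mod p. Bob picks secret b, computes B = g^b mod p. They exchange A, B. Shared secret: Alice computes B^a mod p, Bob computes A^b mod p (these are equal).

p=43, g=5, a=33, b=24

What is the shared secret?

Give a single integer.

A = 5^33 mod 43  (bits of 33 = 100001)
  bit 0 = 1: r = r^2 * 5 mod 43 = 1^2 * 5 = 1*5 = 5
  bit 1 = 0: r = r^2 mod 43 = 5^2 = 25
  bit 2 = 0: r = r^2 mod 43 = 25^2 = 23
  bit 3 = 0: r = r^2 mod 43 = 23^2 = 13
  bit 4 = 0: r = r^2 mod 43 = 13^2 = 40
  bit 5 = 1: r = r^2 * 5 mod 43 = 40^2 * 5 = 9*5 = 2
  -> A = 2
B = 5^24 mod 43  (bits of 24 = 11000)
  bit 0 = 1: r = r^2 * 5 mod 43 = 1^2 * 5 = 1*5 = 5
  bit 1 = 1: r = r^2 * 5 mod 43 = 5^2 * 5 = 25*5 = 39
  bit 2 = 0: r = r^2 mod 43 = 39^2 = 16
  bit 3 = 0: r = r^2 mod 43 = 16^2 = 41
  bit 4 = 0: r = r^2 mod 43 = 41^2 = 4
  -> B = 4
s = B^a = 4^33 mod 43  (bits of 33 = 100001)
  bit 0 = 1: r = r^2 * 4 mod 43 = 1^2 * 4 = 1*4 = 4
  bit 1 = 0: r = r^2 mod 43 = 4^2 = 16
  bit 2 = 0: r = r^2 mod 43 = 16^2 = 41
  bit 3 = 0: r = r^2 mod 43 = 41^2 = 4
  bit 4 = 0: r = r^2 mod 43 = 4^2 = 16
  bit 5 = 1: r = r^2 * 4 mod 43 = 16^2 * 4 = 41*4 = 35
  -> s = B^a = 35

Answer: 35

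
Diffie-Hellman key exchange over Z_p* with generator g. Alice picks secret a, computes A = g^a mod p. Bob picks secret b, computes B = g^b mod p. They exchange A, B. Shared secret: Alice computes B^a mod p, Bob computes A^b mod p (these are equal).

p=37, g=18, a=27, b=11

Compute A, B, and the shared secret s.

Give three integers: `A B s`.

Answer: 6 17 31

Derivation:
A = 18^27 mod 37  (bits of 27 = 11011)
  bit 0 = 1: r = r^2 * 18 mod 37 = 1^2 * 18 = 1*18 = 18
  bit 1 = 1: r = r^2 * 18 mod 37 = 18^2 * 18 = 28*18 = 23
  bit 2 = 0: r = r^2 mod 37 = 23^2 = 11
  bit 3 = 1: r = r^2 * 18 mod 37 = 11^2 * 18 = 10*18 = 32
  bit 4 = 1: r = r^2 * 18 mod 37 = 32^2 * 18 = 25*18 = 6
  -> A = 6
B = 18^11 mod 37  (bits of 11 = 1011)
  bit 0 = 1: r = r^2 * 18 mod 37 = 1^2 * 18 = 1*18 = 18
  bit 1 = 0: r = r^2 mod 37 = 18^2 = 28
  bit 2 = 1: r = r^2 * 18 mod 37 = 28^2 * 18 = 7*18 = 15
  bit 3 = 1: r = r^2 * 18 mod 37 = 15^2 * 18 = 3*18 = 17
  -> B = 17
s = B^a = 17^27 mod 37  (bits of 27 = 11011)
  bit 0 = 1: r = r^2 * 17 mod 37 = 1^2 * 17 = 1*17 = 17
  bit 1 = 1: r = r^2 * 17 mod 37 = 17^2 * 17 = 30*17 = 29
  bit 2 = 0: r = r^2 mod 37 = 29^2 = 27
  bit 3 = 1: r = r^2 * 17 mod 37 = 27^2 * 17 = 26*17 = 35
  bit 4 = 1: r = r^2 * 17 mod 37 = 35^2 * 17 = 4*17 = 31
  -> s = B^a = 31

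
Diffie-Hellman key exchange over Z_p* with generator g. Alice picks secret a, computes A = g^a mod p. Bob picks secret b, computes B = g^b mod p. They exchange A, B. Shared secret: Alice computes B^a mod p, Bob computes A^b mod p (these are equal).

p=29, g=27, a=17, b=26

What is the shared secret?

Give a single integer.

A = 27^17 mod 29  (bits of 17 = 10001)
  bit 0 = 1: r = r^2 * 27 mod 29 = 1^2 * 27 = 1*27 = 27
  bit 1 = 0: r = r^2 mod 29 = 27^2 = 4
  bit 2 = 0: r = r^2 mod 29 = 4^2 = 16
  bit 3 = 0: r = r^2 mod 29 = 16^2 = 24
  bit 4 = 1: r = r^2 * 27 mod 29 = 24^2 * 27 = 25*27 = 8
  -> A = 8
B = 27^26 mod 29  (bits of 26 = 11010)
  bit 0 = 1: r = r^2 * 27 mod 29 = 1^2 * 27 = 1*27 = 27
  bit 1 = 1: r = r^2 * 27 mod 29 = 27^2 * 27 = 4*27 = 21
  bit 2 = 0: r = r^2 mod 29 = 21^2 = 6
  bit 3 = 1: r = r^2 * 27 mod 29 = 6^2 * 27 = 7*27 = 15
  bit 4 = 0: r = r^2 mod 29 = 15^2 = 22
  -> B = 22
s = B^a = 22^17 mod 29  (bits of 17 = 10001)
  bit 0 = 1: r = r^2 * 22 mod 29 = 1^2 * 22 = 1*22 = 22
  bit 1 = 0: r = r^2 mod 29 = 22^2 = 20
  bit 2 = 0: r = r^2 mod 29 = 20^2 = 23
  bit 3 = 0: r = r^2 mod 29 = 23^2 = 7
  bit 4 = 1: r = r^2 * 22 mod 29 = 7^2 * 22 = 20*22 = 5
  -> s = B^a = 5

Answer: 5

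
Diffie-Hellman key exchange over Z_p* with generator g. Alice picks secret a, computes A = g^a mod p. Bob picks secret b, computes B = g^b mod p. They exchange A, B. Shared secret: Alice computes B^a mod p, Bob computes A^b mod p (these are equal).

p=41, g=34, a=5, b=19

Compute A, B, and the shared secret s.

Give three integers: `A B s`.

A = 34^5 mod 41  (bits of 5 = 101)
  bit 0 = 1: r = r^2 * 34 mod 41 = 1^2 * 34 = 1*34 = 34
  bit 1 = 0: r = r^2 mod 41 = 34^2 = 8
  bit 2 = 1: r = r^2 * 34 mod 41 = 8^2 * 34 = 23*34 = 3
  -> A = 3
B = 34^19 mod 41  (bits of 19 = 10011)
  bit 0 = 1: r = r^2 * 34 mod 41 = 1^2 * 34 = 1*34 = 34
  bit 1 = 0: r = r^2 mod 41 = 34^2 = 8
  bit 2 = 0: r = r^2 mod 41 = 8^2 = 23
  bit 3 = 1: r = r^2 * 34 mod 41 = 23^2 * 34 = 37*34 = 28
  bit 4 = 1: r = r^2 * 34 mod 41 = 28^2 * 34 = 5*34 = 6
  -> B = 6
s = B^a = 6^5 mod 41  (bits of 5 = 101)
  bit 0 = 1: r = r^2 * 6 mod 41 = 1^2 * 6 = 1*6 = 6
  bit 1 = 0: r = r^2 mod 41 = 6^2 = 36
  bit 2 = 1: r = r^2 * 6 mod 41 = 36^2 * 6 = 25*6 = 27
  -> s = B^a = 27

Answer: 3 6 27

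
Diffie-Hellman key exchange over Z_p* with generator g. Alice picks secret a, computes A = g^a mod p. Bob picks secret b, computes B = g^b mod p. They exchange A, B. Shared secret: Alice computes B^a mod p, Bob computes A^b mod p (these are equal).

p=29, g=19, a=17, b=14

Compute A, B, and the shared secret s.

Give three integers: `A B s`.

A = 19^17 mod 29  (bits of 17 = 10001)
  bit 0 = 1: r = r^2 * 19 mod 29 = 1^2 * 19 = 1*19 = 19
  bit 1 = 0: r = r^2 mod 29 = 19^2 = 13
  bit 2 = 0: r = r^2 mod 29 = 13^2 = 24
  bit 3 = 0: r = r^2 mod 29 = 24^2 = 25
  bit 4 = 1: r = r^2 * 19 mod 29 = 25^2 * 19 = 16*19 = 14
  -> A = 14
B = 19^14 mod 29  (bits of 14 = 1110)
  bit 0 = 1: r = r^2 * 19 mod 29 = 1^2 * 19 = 1*19 = 19
  bit 1 = 1: r = r^2 * 19 mod 29 = 19^2 * 19 = 13*19 = 15
  bit 2 = 1: r = r^2 * 19 mod 29 = 15^2 * 19 = 22*19 = 12
  bit 3 = 0: r = r^2 mod 29 = 12^2 = 28
  -> B = 28
s = B^a = 28^17 mod 29  (bits of 17 = 10001)
  bit 0 = 1: r = r^2 * 28 mod 29 = 1^2 * 28 = 1*28 = 28
  bit 1 = 0: r = r^2 mod 29 = 28^2 = 1
  bit 2 = 0: r = r^2 mod 29 = 1^2 = 1
  bit 3 = 0: r = r^2 mod 29 = 1^2 = 1
  bit 4 = 1: r = r^2 * 28 mod 29 = 1^2 * 28 = 1*28 = 28
  -> s = B^a = 28

Answer: 14 28 28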